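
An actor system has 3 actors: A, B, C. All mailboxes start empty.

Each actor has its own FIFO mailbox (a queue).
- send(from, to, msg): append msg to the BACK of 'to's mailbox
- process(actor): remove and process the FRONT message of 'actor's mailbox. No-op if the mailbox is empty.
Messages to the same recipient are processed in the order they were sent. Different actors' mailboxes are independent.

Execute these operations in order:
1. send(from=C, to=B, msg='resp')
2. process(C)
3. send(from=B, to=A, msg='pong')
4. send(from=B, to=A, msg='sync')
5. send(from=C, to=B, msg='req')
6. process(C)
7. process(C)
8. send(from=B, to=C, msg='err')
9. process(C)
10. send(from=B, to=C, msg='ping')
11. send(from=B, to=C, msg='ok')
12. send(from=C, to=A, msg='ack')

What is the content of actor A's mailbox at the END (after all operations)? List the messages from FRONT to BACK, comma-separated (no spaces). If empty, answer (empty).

After 1 (send(from=C, to=B, msg='resp')): A:[] B:[resp] C:[]
After 2 (process(C)): A:[] B:[resp] C:[]
After 3 (send(from=B, to=A, msg='pong')): A:[pong] B:[resp] C:[]
After 4 (send(from=B, to=A, msg='sync')): A:[pong,sync] B:[resp] C:[]
After 5 (send(from=C, to=B, msg='req')): A:[pong,sync] B:[resp,req] C:[]
After 6 (process(C)): A:[pong,sync] B:[resp,req] C:[]
After 7 (process(C)): A:[pong,sync] B:[resp,req] C:[]
After 8 (send(from=B, to=C, msg='err')): A:[pong,sync] B:[resp,req] C:[err]
After 9 (process(C)): A:[pong,sync] B:[resp,req] C:[]
After 10 (send(from=B, to=C, msg='ping')): A:[pong,sync] B:[resp,req] C:[ping]
After 11 (send(from=B, to=C, msg='ok')): A:[pong,sync] B:[resp,req] C:[ping,ok]
After 12 (send(from=C, to=A, msg='ack')): A:[pong,sync,ack] B:[resp,req] C:[ping,ok]

Answer: pong,sync,ack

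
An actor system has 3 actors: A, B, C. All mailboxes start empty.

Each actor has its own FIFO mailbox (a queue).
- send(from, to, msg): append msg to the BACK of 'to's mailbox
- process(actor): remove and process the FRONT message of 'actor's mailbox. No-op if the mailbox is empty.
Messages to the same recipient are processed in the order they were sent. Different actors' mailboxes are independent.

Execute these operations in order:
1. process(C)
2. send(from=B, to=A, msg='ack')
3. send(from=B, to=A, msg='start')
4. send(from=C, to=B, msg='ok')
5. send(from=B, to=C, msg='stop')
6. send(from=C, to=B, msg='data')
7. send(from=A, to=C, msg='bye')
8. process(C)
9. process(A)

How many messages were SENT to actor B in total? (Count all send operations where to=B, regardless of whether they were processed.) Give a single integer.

After 1 (process(C)): A:[] B:[] C:[]
After 2 (send(from=B, to=A, msg='ack')): A:[ack] B:[] C:[]
After 3 (send(from=B, to=A, msg='start')): A:[ack,start] B:[] C:[]
After 4 (send(from=C, to=B, msg='ok')): A:[ack,start] B:[ok] C:[]
After 5 (send(from=B, to=C, msg='stop')): A:[ack,start] B:[ok] C:[stop]
After 6 (send(from=C, to=B, msg='data')): A:[ack,start] B:[ok,data] C:[stop]
After 7 (send(from=A, to=C, msg='bye')): A:[ack,start] B:[ok,data] C:[stop,bye]
After 8 (process(C)): A:[ack,start] B:[ok,data] C:[bye]
After 9 (process(A)): A:[start] B:[ok,data] C:[bye]

Answer: 2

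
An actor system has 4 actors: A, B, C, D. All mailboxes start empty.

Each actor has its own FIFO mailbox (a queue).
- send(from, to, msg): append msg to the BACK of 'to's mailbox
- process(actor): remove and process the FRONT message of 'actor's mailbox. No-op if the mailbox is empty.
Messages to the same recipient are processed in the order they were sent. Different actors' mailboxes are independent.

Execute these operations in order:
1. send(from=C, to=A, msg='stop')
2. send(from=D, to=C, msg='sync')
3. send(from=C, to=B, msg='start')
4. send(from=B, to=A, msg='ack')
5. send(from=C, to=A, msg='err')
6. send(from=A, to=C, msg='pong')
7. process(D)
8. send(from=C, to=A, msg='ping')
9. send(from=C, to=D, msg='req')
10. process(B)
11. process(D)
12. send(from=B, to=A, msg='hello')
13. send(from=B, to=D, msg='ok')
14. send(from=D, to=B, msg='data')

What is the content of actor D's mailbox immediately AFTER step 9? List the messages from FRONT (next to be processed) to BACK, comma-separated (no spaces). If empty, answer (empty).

After 1 (send(from=C, to=A, msg='stop')): A:[stop] B:[] C:[] D:[]
After 2 (send(from=D, to=C, msg='sync')): A:[stop] B:[] C:[sync] D:[]
After 3 (send(from=C, to=B, msg='start')): A:[stop] B:[start] C:[sync] D:[]
After 4 (send(from=B, to=A, msg='ack')): A:[stop,ack] B:[start] C:[sync] D:[]
After 5 (send(from=C, to=A, msg='err')): A:[stop,ack,err] B:[start] C:[sync] D:[]
After 6 (send(from=A, to=C, msg='pong')): A:[stop,ack,err] B:[start] C:[sync,pong] D:[]
After 7 (process(D)): A:[stop,ack,err] B:[start] C:[sync,pong] D:[]
After 8 (send(from=C, to=A, msg='ping')): A:[stop,ack,err,ping] B:[start] C:[sync,pong] D:[]
After 9 (send(from=C, to=D, msg='req')): A:[stop,ack,err,ping] B:[start] C:[sync,pong] D:[req]

req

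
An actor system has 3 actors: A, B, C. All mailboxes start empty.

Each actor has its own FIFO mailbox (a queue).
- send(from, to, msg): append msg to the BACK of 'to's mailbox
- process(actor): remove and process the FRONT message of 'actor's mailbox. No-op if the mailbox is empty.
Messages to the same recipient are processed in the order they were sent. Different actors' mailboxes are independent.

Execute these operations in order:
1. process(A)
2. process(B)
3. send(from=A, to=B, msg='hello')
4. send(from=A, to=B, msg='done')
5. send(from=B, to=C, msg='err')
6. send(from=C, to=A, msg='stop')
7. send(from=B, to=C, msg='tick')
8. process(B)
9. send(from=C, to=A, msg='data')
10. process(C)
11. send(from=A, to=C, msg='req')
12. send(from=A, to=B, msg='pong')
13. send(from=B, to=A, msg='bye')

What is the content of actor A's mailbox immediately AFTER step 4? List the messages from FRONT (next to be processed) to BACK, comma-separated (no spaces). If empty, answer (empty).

After 1 (process(A)): A:[] B:[] C:[]
After 2 (process(B)): A:[] B:[] C:[]
After 3 (send(from=A, to=B, msg='hello')): A:[] B:[hello] C:[]
After 4 (send(from=A, to=B, msg='done')): A:[] B:[hello,done] C:[]

(empty)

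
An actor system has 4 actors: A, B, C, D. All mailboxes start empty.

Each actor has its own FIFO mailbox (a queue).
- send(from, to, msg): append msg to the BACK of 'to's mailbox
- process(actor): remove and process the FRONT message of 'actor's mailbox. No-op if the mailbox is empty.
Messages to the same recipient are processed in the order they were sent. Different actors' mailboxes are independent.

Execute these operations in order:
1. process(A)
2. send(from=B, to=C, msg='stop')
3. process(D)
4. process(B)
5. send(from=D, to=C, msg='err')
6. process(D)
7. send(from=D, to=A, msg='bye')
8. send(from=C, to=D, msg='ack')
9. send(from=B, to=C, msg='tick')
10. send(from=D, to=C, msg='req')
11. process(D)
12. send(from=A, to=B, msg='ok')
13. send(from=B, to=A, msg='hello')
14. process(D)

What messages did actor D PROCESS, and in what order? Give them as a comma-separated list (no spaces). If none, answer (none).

After 1 (process(A)): A:[] B:[] C:[] D:[]
After 2 (send(from=B, to=C, msg='stop')): A:[] B:[] C:[stop] D:[]
After 3 (process(D)): A:[] B:[] C:[stop] D:[]
After 4 (process(B)): A:[] B:[] C:[stop] D:[]
After 5 (send(from=D, to=C, msg='err')): A:[] B:[] C:[stop,err] D:[]
After 6 (process(D)): A:[] B:[] C:[stop,err] D:[]
After 7 (send(from=D, to=A, msg='bye')): A:[bye] B:[] C:[stop,err] D:[]
After 8 (send(from=C, to=D, msg='ack')): A:[bye] B:[] C:[stop,err] D:[ack]
After 9 (send(from=B, to=C, msg='tick')): A:[bye] B:[] C:[stop,err,tick] D:[ack]
After 10 (send(from=D, to=C, msg='req')): A:[bye] B:[] C:[stop,err,tick,req] D:[ack]
After 11 (process(D)): A:[bye] B:[] C:[stop,err,tick,req] D:[]
After 12 (send(from=A, to=B, msg='ok')): A:[bye] B:[ok] C:[stop,err,tick,req] D:[]
After 13 (send(from=B, to=A, msg='hello')): A:[bye,hello] B:[ok] C:[stop,err,tick,req] D:[]
After 14 (process(D)): A:[bye,hello] B:[ok] C:[stop,err,tick,req] D:[]

Answer: ack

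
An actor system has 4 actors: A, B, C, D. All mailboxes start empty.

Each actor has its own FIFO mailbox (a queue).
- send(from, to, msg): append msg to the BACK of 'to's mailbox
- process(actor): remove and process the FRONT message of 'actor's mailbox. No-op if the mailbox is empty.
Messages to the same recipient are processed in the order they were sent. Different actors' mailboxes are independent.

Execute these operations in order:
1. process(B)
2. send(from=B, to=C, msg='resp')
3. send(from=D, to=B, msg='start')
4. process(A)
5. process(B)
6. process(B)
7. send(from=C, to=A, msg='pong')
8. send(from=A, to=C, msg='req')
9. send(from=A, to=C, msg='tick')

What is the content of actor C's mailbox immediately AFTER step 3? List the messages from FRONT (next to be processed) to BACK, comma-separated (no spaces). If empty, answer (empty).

After 1 (process(B)): A:[] B:[] C:[] D:[]
After 2 (send(from=B, to=C, msg='resp')): A:[] B:[] C:[resp] D:[]
After 3 (send(from=D, to=B, msg='start')): A:[] B:[start] C:[resp] D:[]

resp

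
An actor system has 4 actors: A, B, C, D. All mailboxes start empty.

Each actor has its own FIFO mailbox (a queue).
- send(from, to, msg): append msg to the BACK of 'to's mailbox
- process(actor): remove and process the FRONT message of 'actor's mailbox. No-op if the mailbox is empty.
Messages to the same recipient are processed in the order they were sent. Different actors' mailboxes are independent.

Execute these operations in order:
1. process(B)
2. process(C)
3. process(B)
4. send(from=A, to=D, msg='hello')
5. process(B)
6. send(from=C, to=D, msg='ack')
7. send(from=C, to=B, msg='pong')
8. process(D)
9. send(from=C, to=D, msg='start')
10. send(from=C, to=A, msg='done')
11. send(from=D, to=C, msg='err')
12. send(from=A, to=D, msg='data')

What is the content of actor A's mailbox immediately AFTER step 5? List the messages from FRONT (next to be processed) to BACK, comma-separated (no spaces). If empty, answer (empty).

After 1 (process(B)): A:[] B:[] C:[] D:[]
After 2 (process(C)): A:[] B:[] C:[] D:[]
After 3 (process(B)): A:[] B:[] C:[] D:[]
After 4 (send(from=A, to=D, msg='hello')): A:[] B:[] C:[] D:[hello]
After 5 (process(B)): A:[] B:[] C:[] D:[hello]

(empty)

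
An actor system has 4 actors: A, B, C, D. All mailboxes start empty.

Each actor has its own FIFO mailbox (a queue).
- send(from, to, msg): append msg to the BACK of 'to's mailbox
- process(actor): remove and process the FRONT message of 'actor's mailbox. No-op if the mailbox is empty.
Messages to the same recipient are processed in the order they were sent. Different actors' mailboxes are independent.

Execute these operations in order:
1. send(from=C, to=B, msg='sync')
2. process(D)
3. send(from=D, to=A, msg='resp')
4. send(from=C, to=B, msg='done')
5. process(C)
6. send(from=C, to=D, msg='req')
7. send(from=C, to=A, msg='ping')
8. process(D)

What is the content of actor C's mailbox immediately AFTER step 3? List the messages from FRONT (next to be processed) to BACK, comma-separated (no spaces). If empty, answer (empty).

After 1 (send(from=C, to=B, msg='sync')): A:[] B:[sync] C:[] D:[]
After 2 (process(D)): A:[] B:[sync] C:[] D:[]
After 3 (send(from=D, to=A, msg='resp')): A:[resp] B:[sync] C:[] D:[]

(empty)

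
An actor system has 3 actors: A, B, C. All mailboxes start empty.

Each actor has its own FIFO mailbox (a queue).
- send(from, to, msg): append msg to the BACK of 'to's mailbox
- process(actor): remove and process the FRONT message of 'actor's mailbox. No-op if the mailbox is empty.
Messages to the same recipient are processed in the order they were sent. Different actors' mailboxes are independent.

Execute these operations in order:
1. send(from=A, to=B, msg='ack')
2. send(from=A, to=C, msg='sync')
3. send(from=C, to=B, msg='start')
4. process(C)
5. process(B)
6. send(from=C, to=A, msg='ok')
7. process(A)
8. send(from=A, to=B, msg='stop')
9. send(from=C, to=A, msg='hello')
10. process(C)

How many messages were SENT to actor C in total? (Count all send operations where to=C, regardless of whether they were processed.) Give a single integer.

After 1 (send(from=A, to=B, msg='ack')): A:[] B:[ack] C:[]
After 2 (send(from=A, to=C, msg='sync')): A:[] B:[ack] C:[sync]
After 3 (send(from=C, to=B, msg='start')): A:[] B:[ack,start] C:[sync]
After 4 (process(C)): A:[] B:[ack,start] C:[]
After 5 (process(B)): A:[] B:[start] C:[]
After 6 (send(from=C, to=A, msg='ok')): A:[ok] B:[start] C:[]
After 7 (process(A)): A:[] B:[start] C:[]
After 8 (send(from=A, to=B, msg='stop')): A:[] B:[start,stop] C:[]
After 9 (send(from=C, to=A, msg='hello')): A:[hello] B:[start,stop] C:[]
After 10 (process(C)): A:[hello] B:[start,stop] C:[]

Answer: 1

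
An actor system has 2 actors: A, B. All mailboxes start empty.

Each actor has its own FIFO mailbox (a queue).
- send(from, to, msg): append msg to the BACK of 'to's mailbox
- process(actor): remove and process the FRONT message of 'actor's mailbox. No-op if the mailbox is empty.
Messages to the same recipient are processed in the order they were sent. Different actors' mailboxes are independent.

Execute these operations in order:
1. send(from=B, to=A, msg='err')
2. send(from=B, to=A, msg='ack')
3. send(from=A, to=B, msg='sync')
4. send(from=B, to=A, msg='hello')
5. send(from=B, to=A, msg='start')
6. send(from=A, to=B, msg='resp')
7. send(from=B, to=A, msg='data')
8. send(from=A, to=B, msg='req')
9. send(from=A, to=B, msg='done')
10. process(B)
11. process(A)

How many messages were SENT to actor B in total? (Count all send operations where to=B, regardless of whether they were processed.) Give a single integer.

Answer: 4

Derivation:
After 1 (send(from=B, to=A, msg='err')): A:[err] B:[]
After 2 (send(from=B, to=A, msg='ack')): A:[err,ack] B:[]
After 3 (send(from=A, to=B, msg='sync')): A:[err,ack] B:[sync]
After 4 (send(from=B, to=A, msg='hello')): A:[err,ack,hello] B:[sync]
After 5 (send(from=B, to=A, msg='start')): A:[err,ack,hello,start] B:[sync]
After 6 (send(from=A, to=B, msg='resp')): A:[err,ack,hello,start] B:[sync,resp]
After 7 (send(from=B, to=A, msg='data')): A:[err,ack,hello,start,data] B:[sync,resp]
After 8 (send(from=A, to=B, msg='req')): A:[err,ack,hello,start,data] B:[sync,resp,req]
After 9 (send(from=A, to=B, msg='done')): A:[err,ack,hello,start,data] B:[sync,resp,req,done]
After 10 (process(B)): A:[err,ack,hello,start,data] B:[resp,req,done]
After 11 (process(A)): A:[ack,hello,start,data] B:[resp,req,done]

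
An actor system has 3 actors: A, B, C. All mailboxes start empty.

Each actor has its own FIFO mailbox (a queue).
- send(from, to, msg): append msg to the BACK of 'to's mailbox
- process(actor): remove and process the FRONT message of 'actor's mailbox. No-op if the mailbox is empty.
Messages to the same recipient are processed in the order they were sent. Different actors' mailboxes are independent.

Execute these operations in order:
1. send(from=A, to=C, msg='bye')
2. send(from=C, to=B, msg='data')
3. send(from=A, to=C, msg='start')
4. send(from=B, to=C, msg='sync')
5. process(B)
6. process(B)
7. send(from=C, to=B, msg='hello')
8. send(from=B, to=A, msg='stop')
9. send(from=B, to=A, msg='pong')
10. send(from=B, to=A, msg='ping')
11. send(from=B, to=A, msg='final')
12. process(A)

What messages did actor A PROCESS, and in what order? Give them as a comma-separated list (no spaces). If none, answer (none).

After 1 (send(from=A, to=C, msg='bye')): A:[] B:[] C:[bye]
After 2 (send(from=C, to=B, msg='data')): A:[] B:[data] C:[bye]
After 3 (send(from=A, to=C, msg='start')): A:[] B:[data] C:[bye,start]
After 4 (send(from=B, to=C, msg='sync')): A:[] B:[data] C:[bye,start,sync]
After 5 (process(B)): A:[] B:[] C:[bye,start,sync]
After 6 (process(B)): A:[] B:[] C:[bye,start,sync]
After 7 (send(from=C, to=B, msg='hello')): A:[] B:[hello] C:[bye,start,sync]
After 8 (send(from=B, to=A, msg='stop')): A:[stop] B:[hello] C:[bye,start,sync]
After 9 (send(from=B, to=A, msg='pong')): A:[stop,pong] B:[hello] C:[bye,start,sync]
After 10 (send(from=B, to=A, msg='ping')): A:[stop,pong,ping] B:[hello] C:[bye,start,sync]
After 11 (send(from=B, to=A, msg='final')): A:[stop,pong,ping,final] B:[hello] C:[bye,start,sync]
After 12 (process(A)): A:[pong,ping,final] B:[hello] C:[bye,start,sync]

Answer: stop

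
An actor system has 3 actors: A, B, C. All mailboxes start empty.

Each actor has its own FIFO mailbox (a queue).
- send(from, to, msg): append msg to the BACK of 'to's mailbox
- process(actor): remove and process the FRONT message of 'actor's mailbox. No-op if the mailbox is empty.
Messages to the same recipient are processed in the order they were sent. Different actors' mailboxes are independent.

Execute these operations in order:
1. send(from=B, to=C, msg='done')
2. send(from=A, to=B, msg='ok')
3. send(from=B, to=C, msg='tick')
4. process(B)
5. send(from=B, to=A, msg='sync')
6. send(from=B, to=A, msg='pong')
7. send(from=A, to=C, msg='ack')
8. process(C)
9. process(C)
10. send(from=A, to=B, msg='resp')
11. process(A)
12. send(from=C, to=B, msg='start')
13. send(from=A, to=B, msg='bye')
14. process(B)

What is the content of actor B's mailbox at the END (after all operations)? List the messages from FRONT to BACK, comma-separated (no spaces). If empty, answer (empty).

Answer: start,bye

Derivation:
After 1 (send(from=B, to=C, msg='done')): A:[] B:[] C:[done]
After 2 (send(from=A, to=B, msg='ok')): A:[] B:[ok] C:[done]
After 3 (send(from=B, to=C, msg='tick')): A:[] B:[ok] C:[done,tick]
After 4 (process(B)): A:[] B:[] C:[done,tick]
After 5 (send(from=B, to=A, msg='sync')): A:[sync] B:[] C:[done,tick]
After 6 (send(from=B, to=A, msg='pong')): A:[sync,pong] B:[] C:[done,tick]
After 7 (send(from=A, to=C, msg='ack')): A:[sync,pong] B:[] C:[done,tick,ack]
After 8 (process(C)): A:[sync,pong] B:[] C:[tick,ack]
After 9 (process(C)): A:[sync,pong] B:[] C:[ack]
After 10 (send(from=A, to=B, msg='resp')): A:[sync,pong] B:[resp] C:[ack]
After 11 (process(A)): A:[pong] B:[resp] C:[ack]
After 12 (send(from=C, to=B, msg='start')): A:[pong] B:[resp,start] C:[ack]
After 13 (send(from=A, to=B, msg='bye')): A:[pong] B:[resp,start,bye] C:[ack]
After 14 (process(B)): A:[pong] B:[start,bye] C:[ack]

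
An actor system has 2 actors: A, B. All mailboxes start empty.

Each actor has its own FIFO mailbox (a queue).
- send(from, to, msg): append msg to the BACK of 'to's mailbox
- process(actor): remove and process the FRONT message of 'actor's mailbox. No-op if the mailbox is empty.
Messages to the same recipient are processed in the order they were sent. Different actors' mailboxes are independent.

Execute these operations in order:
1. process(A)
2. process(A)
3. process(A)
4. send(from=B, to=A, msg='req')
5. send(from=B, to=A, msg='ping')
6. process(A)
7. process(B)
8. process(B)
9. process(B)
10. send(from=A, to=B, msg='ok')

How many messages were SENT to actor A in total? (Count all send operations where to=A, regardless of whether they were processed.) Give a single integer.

Answer: 2

Derivation:
After 1 (process(A)): A:[] B:[]
After 2 (process(A)): A:[] B:[]
After 3 (process(A)): A:[] B:[]
After 4 (send(from=B, to=A, msg='req')): A:[req] B:[]
After 5 (send(from=B, to=A, msg='ping')): A:[req,ping] B:[]
After 6 (process(A)): A:[ping] B:[]
After 7 (process(B)): A:[ping] B:[]
After 8 (process(B)): A:[ping] B:[]
After 9 (process(B)): A:[ping] B:[]
After 10 (send(from=A, to=B, msg='ok')): A:[ping] B:[ok]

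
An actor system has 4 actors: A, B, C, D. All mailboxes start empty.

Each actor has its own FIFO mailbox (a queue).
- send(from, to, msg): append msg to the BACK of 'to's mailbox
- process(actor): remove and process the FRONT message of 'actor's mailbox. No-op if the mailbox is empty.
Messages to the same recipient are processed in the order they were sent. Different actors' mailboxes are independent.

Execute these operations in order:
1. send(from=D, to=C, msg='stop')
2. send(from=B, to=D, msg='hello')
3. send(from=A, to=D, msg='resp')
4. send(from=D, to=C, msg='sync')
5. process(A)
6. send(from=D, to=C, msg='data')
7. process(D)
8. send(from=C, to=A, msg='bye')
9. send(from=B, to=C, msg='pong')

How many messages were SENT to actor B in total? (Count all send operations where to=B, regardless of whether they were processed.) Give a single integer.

After 1 (send(from=D, to=C, msg='stop')): A:[] B:[] C:[stop] D:[]
After 2 (send(from=B, to=D, msg='hello')): A:[] B:[] C:[stop] D:[hello]
After 3 (send(from=A, to=D, msg='resp')): A:[] B:[] C:[stop] D:[hello,resp]
After 4 (send(from=D, to=C, msg='sync')): A:[] B:[] C:[stop,sync] D:[hello,resp]
After 5 (process(A)): A:[] B:[] C:[stop,sync] D:[hello,resp]
After 6 (send(from=D, to=C, msg='data')): A:[] B:[] C:[stop,sync,data] D:[hello,resp]
After 7 (process(D)): A:[] B:[] C:[stop,sync,data] D:[resp]
After 8 (send(from=C, to=A, msg='bye')): A:[bye] B:[] C:[stop,sync,data] D:[resp]
After 9 (send(from=B, to=C, msg='pong')): A:[bye] B:[] C:[stop,sync,data,pong] D:[resp]

Answer: 0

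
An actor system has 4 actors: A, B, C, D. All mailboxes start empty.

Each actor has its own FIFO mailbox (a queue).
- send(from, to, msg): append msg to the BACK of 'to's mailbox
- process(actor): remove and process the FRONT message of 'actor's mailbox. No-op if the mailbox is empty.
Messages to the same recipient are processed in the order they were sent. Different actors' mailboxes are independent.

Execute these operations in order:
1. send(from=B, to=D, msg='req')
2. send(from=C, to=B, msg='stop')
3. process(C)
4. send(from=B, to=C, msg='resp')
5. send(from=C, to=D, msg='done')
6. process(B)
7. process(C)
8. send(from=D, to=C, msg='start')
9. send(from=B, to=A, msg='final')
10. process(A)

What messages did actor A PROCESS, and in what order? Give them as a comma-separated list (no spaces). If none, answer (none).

After 1 (send(from=B, to=D, msg='req')): A:[] B:[] C:[] D:[req]
After 2 (send(from=C, to=B, msg='stop')): A:[] B:[stop] C:[] D:[req]
After 3 (process(C)): A:[] B:[stop] C:[] D:[req]
After 4 (send(from=B, to=C, msg='resp')): A:[] B:[stop] C:[resp] D:[req]
After 5 (send(from=C, to=D, msg='done')): A:[] B:[stop] C:[resp] D:[req,done]
After 6 (process(B)): A:[] B:[] C:[resp] D:[req,done]
After 7 (process(C)): A:[] B:[] C:[] D:[req,done]
After 8 (send(from=D, to=C, msg='start')): A:[] B:[] C:[start] D:[req,done]
After 9 (send(from=B, to=A, msg='final')): A:[final] B:[] C:[start] D:[req,done]
After 10 (process(A)): A:[] B:[] C:[start] D:[req,done]

Answer: final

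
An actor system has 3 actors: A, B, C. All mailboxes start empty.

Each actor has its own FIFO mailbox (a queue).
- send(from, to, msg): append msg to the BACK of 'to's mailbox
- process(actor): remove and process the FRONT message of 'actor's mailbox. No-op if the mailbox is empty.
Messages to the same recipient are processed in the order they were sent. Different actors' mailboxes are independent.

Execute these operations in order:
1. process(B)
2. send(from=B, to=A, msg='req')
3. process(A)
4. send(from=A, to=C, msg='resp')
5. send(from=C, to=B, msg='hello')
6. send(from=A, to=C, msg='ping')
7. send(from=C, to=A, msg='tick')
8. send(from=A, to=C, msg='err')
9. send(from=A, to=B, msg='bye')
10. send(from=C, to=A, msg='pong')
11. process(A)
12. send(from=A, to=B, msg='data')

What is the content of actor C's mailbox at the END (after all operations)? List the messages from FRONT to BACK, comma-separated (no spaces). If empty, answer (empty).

Answer: resp,ping,err

Derivation:
After 1 (process(B)): A:[] B:[] C:[]
After 2 (send(from=B, to=A, msg='req')): A:[req] B:[] C:[]
After 3 (process(A)): A:[] B:[] C:[]
After 4 (send(from=A, to=C, msg='resp')): A:[] B:[] C:[resp]
After 5 (send(from=C, to=B, msg='hello')): A:[] B:[hello] C:[resp]
After 6 (send(from=A, to=C, msg='ping')): A:[] B:[hello] C:[resp,ping]
After 7 (send(from=C, to=A, msg='tick')): A:[tick] B:[hello] C:[resp,ping]
After 8 (send(from=A, to=C, msg='err')): A:[tick] B:[hello] C:[resp,ping,err]
After 9 (send(from=A, to=B, msg='bye')): A:[tick] B:[hello,bye] C:[resp,ping,err]
After 10 (send(from=C, to=A, msg='pong')): A:[tick,pong] B:[hello,bye] C:[resp,ping,err]
After 11 (process(A)): A:[pong] B:[hello,bye] C:[resp,ping,err]
After 12 (send(from=A, to=B, msg='data')): A:[pong] B:[hello,bye,data] C:[resp,ping,err]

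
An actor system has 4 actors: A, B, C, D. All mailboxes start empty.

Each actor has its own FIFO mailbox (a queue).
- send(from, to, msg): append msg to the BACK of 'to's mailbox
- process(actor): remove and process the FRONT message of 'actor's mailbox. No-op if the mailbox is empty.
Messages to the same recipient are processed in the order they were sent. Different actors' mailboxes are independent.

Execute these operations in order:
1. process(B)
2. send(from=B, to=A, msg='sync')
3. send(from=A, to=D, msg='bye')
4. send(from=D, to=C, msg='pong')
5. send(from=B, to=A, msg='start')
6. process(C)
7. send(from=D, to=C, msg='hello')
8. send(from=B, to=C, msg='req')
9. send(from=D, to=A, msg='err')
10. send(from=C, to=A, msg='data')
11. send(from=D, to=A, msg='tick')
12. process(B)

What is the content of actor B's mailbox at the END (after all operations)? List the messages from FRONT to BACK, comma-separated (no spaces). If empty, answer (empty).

After 1 (process(B)): A:[] B:[] C:[] D:[]
After 2 (send(from=B, to=A, msg='sync')): A:[sync] B:[] C:[] D:[]
After 3 (send(from=A, to=D, msg='bye')): A:[sync] B:[] C:[] D:[bye]
After 4 (send(from=D, to=C, msg='pong')): A:[sync] B:[] C:[pong] D:[bye]
After 5 (send(from=B, to=A, msg='start')): A:[sync,start] B:[] C:[pong] D:[bye]
After 6 (process(C)): A:[sync,start] B:[] C:[] D:[bye]
After 7 (send(from=D, to=C, msg='hello')): A:[sync,start] B:[] C:[hello] D:[bye]
After 8 (send(from=B, to=C, msg='req')): A:[sync,start] B:[] C:[hello,req] D:[bye]
After 9 (send(from=D, to=A, msg='err')): A:[sync,start,err] B:[] C:[hello,req] D:[bye]
After 10 (send(from=C, to=A, msg='data')): A:[sync,start,err,data] B:[] C:[hello,req] D:[bye]
After 11 (send(from=D, to=A, msg='tick')): A:[sync,start,err,data,tick] B:[] C:[hello,req] D:[bye]
After 12 (process(B)): A:[sync,start,err,data,tick] B:[] C:[hello,req] D:[bye]

Answer: (empty)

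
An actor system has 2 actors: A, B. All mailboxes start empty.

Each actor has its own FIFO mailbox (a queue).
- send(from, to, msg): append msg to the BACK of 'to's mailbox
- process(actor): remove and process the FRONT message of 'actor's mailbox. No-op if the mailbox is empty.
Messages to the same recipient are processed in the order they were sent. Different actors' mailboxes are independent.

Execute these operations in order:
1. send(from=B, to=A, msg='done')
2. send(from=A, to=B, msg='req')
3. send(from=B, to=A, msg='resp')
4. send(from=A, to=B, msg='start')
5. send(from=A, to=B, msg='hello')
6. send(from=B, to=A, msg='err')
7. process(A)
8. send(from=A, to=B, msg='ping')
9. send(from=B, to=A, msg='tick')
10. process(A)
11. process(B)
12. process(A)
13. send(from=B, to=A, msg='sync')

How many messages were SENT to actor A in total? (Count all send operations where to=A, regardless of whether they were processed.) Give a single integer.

Answer: 5

Derivation:
After 1 (send(from=B, to=A, msg='done')): A:[done] B:[]
After 2 (send(from=A, to=B, msg='req')): A:[done] B:[req]
After 3 (send(from=B, to=A, msg='resp')): A:[done,resp] B:[req]
After 4 (send(from=A, to=B, msg='start')): A:[done,resp] B:[req,start]
After 5 (send(from=A, to=B, msg='hello')): A:[done,resp] B:[req,start,hello]
After 6 (send(from=B, to=A, msg='err')): A:[done,resp,err] B:[req,start,hello]
After 7 (process(A)): A:[resp,err] B:[req,start,hello]
After 8 (send(from=A, to=B, msg='ping')): A:[resp,err] B:[req,start,hello,ping]
After 9 (send(from=B, to=A, msg='tick')): A:[resp,err,tick] B:[req,start,hello,ping]
After 10 (process(A)): A:[err,tick] B:[req,start,hello,ping]
After 11 (process(B)): A:[err,tick] B:[start,hello,ping]
After 12 (process(A)): A:[tick] B:[start,hello,ping]
After 13 (send(from=B, to=A, msg='sync')): A:[tick,sync] B:[start,hello,ping]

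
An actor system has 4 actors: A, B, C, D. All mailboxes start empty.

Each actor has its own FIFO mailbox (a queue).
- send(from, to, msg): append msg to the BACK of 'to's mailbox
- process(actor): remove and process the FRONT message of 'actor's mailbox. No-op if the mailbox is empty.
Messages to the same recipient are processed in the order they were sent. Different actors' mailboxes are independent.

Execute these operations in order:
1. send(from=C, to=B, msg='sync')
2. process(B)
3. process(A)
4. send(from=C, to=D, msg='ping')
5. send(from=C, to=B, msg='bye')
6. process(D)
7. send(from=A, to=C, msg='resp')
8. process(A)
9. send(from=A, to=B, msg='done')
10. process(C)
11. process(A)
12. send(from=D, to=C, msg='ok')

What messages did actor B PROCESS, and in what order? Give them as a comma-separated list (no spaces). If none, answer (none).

After 1 (send(from=C, to=B, msg='sync')): A:[] B:[sync] C:[] D:[]
After 2 (process(B)): A:[] B:[] C:[] D:[]
After 3 (process(A)): A:[] B:[] C:[] D:[]
After 4 (send(from=C, to=D, msg='ping')): A:[] B:[] C:[] D:[ping]
After 5 (send(from=C, to=B, msg='bye')): A:[] B:[bye] C:[] D:[ping]
After 6 (process(D)): A:[] B:[bye] C:[] D:[]
After 7 (send(from=A, to=C, msg='resp')): A:[] B:[bye] C:[resp] D:[]
After 8 (process(A)): A:[] B:[bye] C:[resp] D:[]
After 9 (send(from=A, to=B, msg='done')): A:[] B:[bye,done] C:[resp] D:[]
After 10 (process(C)): A:[] B:[bye,done] C:[] D:[]
After 11 (process(A)): A:[] B:[bye,done] C:[] D:[]
After 12 (send(from=D, to=C, msg='ok')): A:[] B:[bye,done] C:[ok] D:[]

Answer: sync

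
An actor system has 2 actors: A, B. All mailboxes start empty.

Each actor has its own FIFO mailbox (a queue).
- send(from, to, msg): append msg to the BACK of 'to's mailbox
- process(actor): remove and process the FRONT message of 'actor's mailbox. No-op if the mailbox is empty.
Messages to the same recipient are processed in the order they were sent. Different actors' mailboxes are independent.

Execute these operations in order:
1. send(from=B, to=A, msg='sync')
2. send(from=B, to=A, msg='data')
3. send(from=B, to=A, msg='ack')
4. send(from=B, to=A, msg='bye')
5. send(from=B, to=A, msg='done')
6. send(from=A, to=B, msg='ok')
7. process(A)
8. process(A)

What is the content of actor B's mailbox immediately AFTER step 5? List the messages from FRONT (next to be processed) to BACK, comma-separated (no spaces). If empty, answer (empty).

After 1 (send(from=B, to=A, msg='sync')): A:[sync] B:[]
After 2 (send(from=B, to=A, msg='data')): A:[sync,data] B:[]
After 3 (send(from=B, to=A, msg='ack')): A:[sync,data,ack] B:[]
After 4 (send(from=B, to=A, msg='bye')): A:[sync,data,ack,bye] B:[]
After 5 (send(from=B, to=A, msg='done')): A:[sync,data,ack,bye,done] B:[]

(empty)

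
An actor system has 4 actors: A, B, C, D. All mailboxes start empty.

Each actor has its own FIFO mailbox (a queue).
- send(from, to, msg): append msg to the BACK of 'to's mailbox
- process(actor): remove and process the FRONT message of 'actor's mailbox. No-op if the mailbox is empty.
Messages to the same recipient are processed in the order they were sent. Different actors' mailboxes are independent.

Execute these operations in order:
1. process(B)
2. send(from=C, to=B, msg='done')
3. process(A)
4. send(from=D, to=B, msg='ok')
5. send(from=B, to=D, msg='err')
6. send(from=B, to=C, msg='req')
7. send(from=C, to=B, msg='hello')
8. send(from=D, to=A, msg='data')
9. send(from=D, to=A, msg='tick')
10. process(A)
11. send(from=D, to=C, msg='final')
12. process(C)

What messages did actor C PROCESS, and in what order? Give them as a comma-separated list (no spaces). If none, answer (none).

After 1 (process(B)): A:[] B:[] C:[] D:[]
After 2 (send(from=C, to=B, msg='done')): A:[] B:[done] C:[] D:[]
After 3 (process(A)): A:[] B:[done] C:[] D:[]
After 4 (send(from=D, to=B, msg='ok')): A:[] B:[done,ok] C:[] D:[]
After 5 (send(from=B, to=D, msg='err')): A:[] B:[done,ok] C:[] D:[err]
After 6 (send(from=B, to=C, msg='req')): A:[] B:[done,ok] C:[req] D:[err]
After 7 (send(from=C, to=B, msg='hello')): A:[] B:[done,ok,hello] C:[req] D:[err]
After 8 (send(from=D, to=A, msg='data')): A:[data] B:[done,ok,hello] C:[req] D:[err]
After 9 (send(from=D, to=A, msg='tick')): A:[data,tick] B:[done,ok,hello] C:[req] D:[err]
After 10 (process(A)): A:[tick] B:[done,ok,hello] C:[req] D:[err]
After 11 (send(from=D, to=C, msg='final')): A:[tick] B:[done,ok,hello] C:[req,final] D:[err]
After 12 (process(C)): A:[tick] B:[done,ok,hello] C:[final] D:[err]

Answer: req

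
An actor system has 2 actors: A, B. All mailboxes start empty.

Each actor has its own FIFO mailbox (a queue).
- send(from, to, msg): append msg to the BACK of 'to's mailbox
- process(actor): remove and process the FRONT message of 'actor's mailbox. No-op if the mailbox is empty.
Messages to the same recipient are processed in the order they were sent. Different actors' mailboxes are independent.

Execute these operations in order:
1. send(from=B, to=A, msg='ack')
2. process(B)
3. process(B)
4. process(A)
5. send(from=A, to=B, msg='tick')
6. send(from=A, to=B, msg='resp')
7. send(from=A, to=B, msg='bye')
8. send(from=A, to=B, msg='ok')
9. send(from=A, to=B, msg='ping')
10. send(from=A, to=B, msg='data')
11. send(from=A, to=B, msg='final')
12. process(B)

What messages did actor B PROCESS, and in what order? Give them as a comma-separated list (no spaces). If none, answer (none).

After 1 (send(from=B, to=A, msg='ack')): A:[ack] B:[]
After 2 (process(B)): A:[ack] B:[]
After 3 (process(B)): A:[ack] B:[]
After 4 (process(A)): A:[] B:[]
After 5 (send(from=A, to=B, msg='tick')): A:[] B:[tick]
After 6 (send(from=A, to=B, msg='resp')): A:[] B:[tick,resp]
After 7 (send(from=A, to=B, msg='bye')): A:[] B:[tick,resp,bye]
After 8 (send(from=A, to=B, msg='ok')): A:[] B:[tick,resp,bye,ok]
After 9 (send(from=A, to=B, msg='ping')): A:[] B:[tick,resp,bye,ok,ping]
After 10 (send(from=A, to=B, msg='data')): A:[] B:[tick,resp,bye,ok,ping,data]
After 11 (send(from=A, to=B, msg='final')): A:[] B:[tick,resp,bye,ok,ping,data,final]
After 12 (process(B)): A:[] B:[resp,bye,ok,ping,data,final]

Answer: tick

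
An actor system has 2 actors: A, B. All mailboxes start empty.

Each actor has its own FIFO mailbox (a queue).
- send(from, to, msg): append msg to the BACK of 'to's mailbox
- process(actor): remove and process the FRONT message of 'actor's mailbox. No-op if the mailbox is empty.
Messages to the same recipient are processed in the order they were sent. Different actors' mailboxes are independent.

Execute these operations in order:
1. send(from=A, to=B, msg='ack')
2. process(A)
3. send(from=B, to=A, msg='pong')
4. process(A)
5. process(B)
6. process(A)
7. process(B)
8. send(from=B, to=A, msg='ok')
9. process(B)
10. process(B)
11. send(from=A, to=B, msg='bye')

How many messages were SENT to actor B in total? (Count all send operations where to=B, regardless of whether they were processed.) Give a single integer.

Answer: 2

Derivation:
After 1 (send(from=A, to=B, msg='ack')): A:[] B:[ack]
After 2 (process(A)): A:[] B:[ack]
After 3 (send(from=B, to=A, msg='pong')): A:[pong] B:[ack]
After 4 (process(A)): A:[] B:[ack]
After 5 (process(B)): A:[] B:[]
After 6 (process(A)): A:[] B:[]
After 7 (process(B)): A:[] B:[]
After 8 (send(from=B, to=A, msg='ok')): A:[ok] B:[]
After 9 (process(B)): A:[ok] B:[]
After 10 (process(B)): A:[ok] B:[]
After 11 (send(from=A, to=B, msg='bye')): A:[ok] B:[bye]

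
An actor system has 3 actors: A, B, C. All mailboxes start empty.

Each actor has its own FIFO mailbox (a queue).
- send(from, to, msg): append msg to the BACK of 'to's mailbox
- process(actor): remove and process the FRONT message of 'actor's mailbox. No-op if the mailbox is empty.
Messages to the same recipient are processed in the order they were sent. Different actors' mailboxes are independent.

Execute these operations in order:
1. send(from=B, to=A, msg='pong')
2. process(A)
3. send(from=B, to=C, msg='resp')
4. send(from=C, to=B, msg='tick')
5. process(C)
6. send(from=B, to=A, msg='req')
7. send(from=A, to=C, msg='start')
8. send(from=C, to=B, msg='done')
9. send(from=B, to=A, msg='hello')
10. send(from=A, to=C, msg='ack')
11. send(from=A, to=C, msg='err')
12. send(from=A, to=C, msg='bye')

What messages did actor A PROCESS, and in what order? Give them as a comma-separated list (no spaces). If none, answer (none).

After 1 (send(from=B, to=A, msg='pong')): A:[pong] B:[] C:[]
After 2 (process(A)): A:[] B:[] C:[]
After 3 (send(from=B, to=C, msg='resp')): A:[] B:[] C:[resp]
After 4 (send(from=C, to=B, msg='tick')): A:[] B:[tick] C:[resp]
After 5 (process(C)): A:[] B:[tick] C:[]
After 6 (send(from=B, to=A, msg='req')): A:[req] B:[tick] C:[]
After 7 (send(from=A, to=C, msg='start')): A:[req] B:[tick] C:[start]
After 8 (send(from=C, to=B, msg='done')): A:[req] B:[tick,done] C:[start]
After 9 (send(from=B, to=A, msg='hello')): A:[req,hello] B:[tick,done] C:[start]
After 10 (send(from=A, to=C, msg='ack')): A:[req,hello] B:[tick,done] C:[start,ack]
After 11 (send(from=A, to=C, msg='err')): A:[req,hello] B:[tick,done] C:[start,ack,err]
After 12 (send(from=A, to=C, msg='bye')): A:[req,hello] B:[tick,done] C:[start,ack,err,bye]

Answer: pong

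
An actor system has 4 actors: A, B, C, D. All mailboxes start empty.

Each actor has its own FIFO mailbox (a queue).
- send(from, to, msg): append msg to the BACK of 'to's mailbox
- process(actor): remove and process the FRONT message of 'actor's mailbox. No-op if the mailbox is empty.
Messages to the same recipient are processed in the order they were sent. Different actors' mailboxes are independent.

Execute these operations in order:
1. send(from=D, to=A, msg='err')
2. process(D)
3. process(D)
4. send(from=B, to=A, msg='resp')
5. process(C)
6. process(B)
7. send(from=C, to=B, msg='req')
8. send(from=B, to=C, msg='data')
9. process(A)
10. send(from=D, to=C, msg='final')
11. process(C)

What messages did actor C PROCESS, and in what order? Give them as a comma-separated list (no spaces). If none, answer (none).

After 1 (send(from=D, to=A, msg='err')): A:[err] B:[] C:[] D:[]
After 2 (process(D)): A:[err] B:[] C:[] D:[]
After 3 (process(D)): A:[err] B:[] C:[] D:[]
After 4 (send(from=B, to=A, msg='resp')): A:[err,resp] B:[] C:[] D:[]
After 5 (process(C)): A:[err,resp] B:[] C:[] D:[]
After 6 (process(B)): A:[err,resp] B:[] C:[] D:[]
After 7 (send(from=C, to=B, msg='req')): A:[err,resp] B:[req] C:[] D:[]
After 8 (send(from=B, to=C, msg='data')): A:[err,resp] B:[req] C:[data] D:[]
After 9 (process(A)): A:[resp] B:[req] C:[data] D:[]
After 10 (send(from=D, to=C, msg='final')): A:[resp] B:[req] C:[data,final] D:[]
After 11 (process(C)): A:[resp] B:[req] C:[final] D:[]

Answer: data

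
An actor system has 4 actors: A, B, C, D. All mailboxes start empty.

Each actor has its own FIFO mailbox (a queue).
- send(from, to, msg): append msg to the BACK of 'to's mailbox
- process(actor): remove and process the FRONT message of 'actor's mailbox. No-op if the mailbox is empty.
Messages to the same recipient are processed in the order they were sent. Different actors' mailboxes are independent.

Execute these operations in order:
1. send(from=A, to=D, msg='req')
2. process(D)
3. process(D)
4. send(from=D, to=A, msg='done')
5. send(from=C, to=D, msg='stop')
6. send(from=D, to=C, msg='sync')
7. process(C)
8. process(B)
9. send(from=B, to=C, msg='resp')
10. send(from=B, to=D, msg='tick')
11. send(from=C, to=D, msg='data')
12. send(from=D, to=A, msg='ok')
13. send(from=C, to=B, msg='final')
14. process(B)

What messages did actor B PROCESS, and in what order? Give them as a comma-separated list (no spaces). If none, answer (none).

Answer: final

Derivation:
After 1 (send(from=A, to=D, msg='req')): A:[] B:[] C:[] D:[req]
After 2 (process(D)): A:[] B:[] C:[] D:[]
After 3 (process(D)): A:[] B:[] C:[] D:[]
After 4 (send(from=D, to=A, msg='done')): A:[done] B:[] C:[] D:[]
After 5 (send(from=C, to=D, msg='stop')): A:[done] B:[] C:[] D:[stop]
After 6 (send(from=D, to=C, msg='sync')): A:[done] B:[] C:[sync] D:[stop]
After 7 (process(C)): A:[done] B:[] C:[] D:[stop]
After 8 (process(B)): A:[done] B:[] C:[] D:[stop]
After 9 (send(from=B, to=C, msg='resp')): A:[done] B:[] C:[resp] D:[stop]
After 10 (send(from=B, to=D, msg='tick')): A:[done] B:[] C:[resp] D:[stop,tick]
After 11 (send(from=C, to=D, msg='data')): A:[done] B:[] C:[resp] D:[stop,tick,data]
After 12 (send(from=D, to=A, msg='ok')): A:[done,ok] B:[] C:[resp] D:[stop,tick,data]
After 13 (send(from=C, to=B, msg='final')): A:[done,ok] B:[final] C:[resp] D:[stop,tick,data]
After 14 (process(B)): A:[done,ok] B:[] C:[resp] D:[stop,tick,data]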